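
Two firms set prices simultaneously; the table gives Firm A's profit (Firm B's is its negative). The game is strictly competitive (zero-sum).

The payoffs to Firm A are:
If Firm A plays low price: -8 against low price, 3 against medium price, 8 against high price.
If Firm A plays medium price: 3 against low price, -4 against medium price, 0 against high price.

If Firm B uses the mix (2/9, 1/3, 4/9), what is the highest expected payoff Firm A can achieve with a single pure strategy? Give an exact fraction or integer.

low price: (-8)·(2/9) + (3)·(1/3) + (8)·(4/9) = 25/9.
medium price: (3)·(2/9) + (-4)·(1/3) + (0)·(4/9) = -2/3.
The best pure response is low price with expected payoff 25/9.

25/9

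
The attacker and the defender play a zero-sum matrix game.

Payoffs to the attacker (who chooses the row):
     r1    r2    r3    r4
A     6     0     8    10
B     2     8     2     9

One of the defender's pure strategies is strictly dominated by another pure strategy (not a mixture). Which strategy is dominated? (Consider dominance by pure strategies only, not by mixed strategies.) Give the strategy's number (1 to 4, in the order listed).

4

The defender prefers columns that give the attacker less. Compare r4 with r1: 6 < 10, 2 < 9.
So r1 strictly dominates r4 for the defender; r4 is strictly dominated.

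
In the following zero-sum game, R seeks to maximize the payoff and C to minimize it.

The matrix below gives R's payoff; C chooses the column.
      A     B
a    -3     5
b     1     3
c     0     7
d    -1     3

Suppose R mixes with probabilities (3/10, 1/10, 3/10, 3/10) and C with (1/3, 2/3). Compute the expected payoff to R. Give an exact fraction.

17/6

Against (1/3, 2/3), each row's expected payoff is a: 7/3; b: 7/3; c: 14/3; d: 5/3.
Taking the (3/10, 1/10, 3/10, 3/10)-weighted average: (3/10)·(7/3) + (1/10)·(7/3) + (3/10)·(14/3) + (3/10)·(5/3) = 17/6.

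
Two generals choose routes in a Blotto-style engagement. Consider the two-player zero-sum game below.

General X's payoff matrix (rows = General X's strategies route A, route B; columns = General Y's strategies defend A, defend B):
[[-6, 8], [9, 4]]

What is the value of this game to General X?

96/19

Row minima are -6 and 4, so General X's maximin is 4; column maxima are 9 and 8, so General Y's minimax is 8. These differ, so the equilibrium is in mixed strategies.
Let General X play route A with probability p. General Y is indifferent when −6p + 9(1−p) = 8p + 4(1−p), giving p = 5/19.
Let General Y play defend A with probability q. General X is indifferent when −6q + 8(1−q) = 9q + 4(1−q), giving q = 4/19.
The value is -6·(4/19) + (8)·(15/19) = 96/19.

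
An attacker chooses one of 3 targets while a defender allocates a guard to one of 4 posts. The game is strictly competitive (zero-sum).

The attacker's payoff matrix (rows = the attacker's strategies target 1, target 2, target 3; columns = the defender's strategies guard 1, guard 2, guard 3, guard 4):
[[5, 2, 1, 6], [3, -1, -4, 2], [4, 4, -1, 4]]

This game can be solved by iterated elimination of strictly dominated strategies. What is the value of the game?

1

Row target 2 is strictly dominated by row target 1 (5>3, 2>-1, 1>-4, 6>2); eliminate target 2.
Column guard 2 is strictly dominated by guard 3 for the defender (1<2, -1<4); eliminate guard 2.
Column guard 4 is strictly dominated by guard 3 for the defender (1<6, -1<4); eliminate guard 4.
Row target 3 is strictly dominated by row target 1 (5>4, 1>-1); eliminate target 3.
Column guard 1 is strictly dominated by guard 3 for the defender (1<5); eliminate guard 1.
Only (target 1, guard 3) remains, with payoff 1.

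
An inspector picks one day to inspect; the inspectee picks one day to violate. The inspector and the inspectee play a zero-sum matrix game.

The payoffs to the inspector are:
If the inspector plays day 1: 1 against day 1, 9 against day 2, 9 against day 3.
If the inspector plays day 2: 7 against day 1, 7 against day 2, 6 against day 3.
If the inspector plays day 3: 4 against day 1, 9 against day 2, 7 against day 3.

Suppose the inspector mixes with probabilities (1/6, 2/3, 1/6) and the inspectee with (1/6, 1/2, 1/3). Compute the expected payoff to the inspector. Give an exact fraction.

251/36

Against (1/6, 1/2, 1/3), each row's expected payoff is day 1: 23/3; day 2: 20/3; day 3: 15/2.
Taking the (1/6, 2/3, 1/6)-weighted average: (1/6)·(23/3) + (2/3)·(20/3) + (1/6)·(15/2) = 251/36.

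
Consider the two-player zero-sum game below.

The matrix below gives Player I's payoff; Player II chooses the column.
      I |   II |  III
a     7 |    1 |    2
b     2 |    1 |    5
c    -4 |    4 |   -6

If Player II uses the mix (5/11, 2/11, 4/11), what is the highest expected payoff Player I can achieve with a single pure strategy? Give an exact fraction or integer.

a: (7)·(5/11) + (1)·(2/11) + (2)·(4/11) = 45/11.
b: (2)·(5/11) + (1)·(2/11) + (5)·(4/11) = 32/11.
c: (-4)·(5/11) + (4)·(2/11) + (-6)·(4/11) = -36/11.
The best pure response is a with expected payoff 45/11.

45/11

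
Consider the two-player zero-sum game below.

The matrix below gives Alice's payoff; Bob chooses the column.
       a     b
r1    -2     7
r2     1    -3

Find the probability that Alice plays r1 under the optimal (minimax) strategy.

4/13

Row minima are -2 and -3, so Alice's maximin is -2; column maxima are 1 and 7, so Bob's minimax is 1. These differ, so the equilibrium is in mixed strategies.
Let Alice play r1 with probability p. Bob is indifferent when −2p + (1−p) = 7p − 3(1−p), giving p = 4/13.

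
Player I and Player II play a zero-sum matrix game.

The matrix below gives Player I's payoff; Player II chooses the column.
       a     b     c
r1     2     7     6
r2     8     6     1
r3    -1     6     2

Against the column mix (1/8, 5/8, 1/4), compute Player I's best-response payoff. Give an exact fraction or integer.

49/8

r1: (2)·(1/8) + (7)·(5/8) + (6)·(1/4) = 49/8.
r2: (8)·(1/8) + (6)·(5/8) + (1)·(1/4) = 5.
r3: (-1)·(1/8) + (6)·(5/8) + (2)·(1/4) = 33/8.
The best pure response is r1 with expected payoff 49/8.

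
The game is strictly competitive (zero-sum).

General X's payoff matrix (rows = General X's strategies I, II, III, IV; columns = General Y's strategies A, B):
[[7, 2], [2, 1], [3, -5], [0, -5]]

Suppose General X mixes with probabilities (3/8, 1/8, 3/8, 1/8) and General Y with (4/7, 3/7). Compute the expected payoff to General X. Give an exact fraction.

Against (4/7, 3/7), each row's expected payoff is I: 34/7; II: 11/7; III: -3/7; IV: -15/7.
Taking the (3/8, 1/8, 3/8, 1/8)-weighted average: (3/8)·(34/7) + (1/8)·(11/7) + (3/8)·(-3/7) + (1/8)·(-15/7) = 89/56.

89/56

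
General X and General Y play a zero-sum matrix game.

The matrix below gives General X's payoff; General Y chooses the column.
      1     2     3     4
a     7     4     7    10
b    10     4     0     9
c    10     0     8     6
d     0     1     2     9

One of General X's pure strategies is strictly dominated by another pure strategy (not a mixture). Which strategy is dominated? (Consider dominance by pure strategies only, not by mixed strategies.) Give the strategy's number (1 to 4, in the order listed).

4

Compare d with a: 7 > 0, 4 > 1, 7 > 2, 10 > 9.
So a strictly dominates d for General X; d is strictly dominated.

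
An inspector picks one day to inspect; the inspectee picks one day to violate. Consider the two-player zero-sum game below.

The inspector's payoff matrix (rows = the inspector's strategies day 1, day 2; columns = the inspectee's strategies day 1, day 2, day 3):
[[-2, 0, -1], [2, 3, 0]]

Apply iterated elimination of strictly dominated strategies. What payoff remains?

Column day 2 is strictly dominated by day 1 for the inspectee (-2<0, 2<3); eliminate day 2.
Row day 1 is strictly dominated by row day 2 (2>-2, 0>-1); eliminate day 1.
Column day 1 is strictly dominated by day 3 for the inspectee (0<2); eliminate day 1.
Only (day 2, day 3) remains, with payoff 0.

0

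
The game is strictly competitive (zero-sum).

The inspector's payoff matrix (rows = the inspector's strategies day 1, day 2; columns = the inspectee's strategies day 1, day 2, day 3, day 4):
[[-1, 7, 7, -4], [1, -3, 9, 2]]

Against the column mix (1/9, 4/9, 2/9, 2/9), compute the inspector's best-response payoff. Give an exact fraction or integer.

11/3

day 1: (-1)·(1/9) + (7)·(4/9) + (7)·(2/9) + (-4)·(2/9) = 11/3.
day 2: (1)·(1/9) + (-3)·(4/9) + (9)·(2/9) + (2)·(2/9) = 11/9.
The best pure response is day 1 with expected payoff 11/3.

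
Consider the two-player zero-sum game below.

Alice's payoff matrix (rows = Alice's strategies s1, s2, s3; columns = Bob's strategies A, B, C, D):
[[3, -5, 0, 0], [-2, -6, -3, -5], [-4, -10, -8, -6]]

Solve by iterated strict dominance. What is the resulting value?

-5

Column A is strictly dominated by B for Bob (-5<3, -6<-2, -10<-4); eliminate A.
Column C is strictly dominated by B for Bob (-5<0, -6<-3, -10<-8); eliminate C.
Row s2 is strictly dominated by row s1 (-5>-6, 0>-5); eliminate s2.
Row s3 is strictly dominated by row s1 (-5>-10, 0>-6); eliminate s3.
Column D is strictly dominated by B for Bob (-5<0); eliminate D.
Only (s1, B) remains, with payoff -5.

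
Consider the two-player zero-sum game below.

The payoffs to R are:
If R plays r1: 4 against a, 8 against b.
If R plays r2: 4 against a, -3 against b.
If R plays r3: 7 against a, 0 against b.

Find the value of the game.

Row r2 is strictly dominated by row r3, so R never plays it.
The remaining 2×2 game on (r1, r3) × (a, b) has no saddle point. Let R play r1 with probability p; indifference gives 4p + 7(1−p) = 8p, so p = 7/11.
Similarly C's optimal q on a is 8/11, and the value is 4·(8/11) + (8)·(3/11) = 56/11.

56/11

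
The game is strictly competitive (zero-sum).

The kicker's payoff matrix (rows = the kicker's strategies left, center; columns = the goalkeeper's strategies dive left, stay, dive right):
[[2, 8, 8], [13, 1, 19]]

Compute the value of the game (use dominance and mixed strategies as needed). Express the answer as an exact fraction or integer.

Column dive right is strictly dominated by dive left for the goalkeeper (it gives the kicker more in every row).
The remaining 2×2 game on (left, center) × (dive left, stay) has no saddle point. Let the kicker play left with probability p; indifference gives 2p + 13(1−p) = 8p + (1−p), so p = 2/3.
Similarly the goalkeeper's optimal q on dive left is 7/18, and the value is 2·(7/18) + (8)·(11/18) = 17/3.

17/3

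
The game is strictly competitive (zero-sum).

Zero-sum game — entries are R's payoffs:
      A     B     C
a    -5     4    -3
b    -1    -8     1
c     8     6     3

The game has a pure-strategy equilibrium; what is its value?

3

Row minima: -5, -8, 3 → R's maximin is 3.
Column maxima: 8, 6, 3 → C's minimax is 3.
They coincide at (c, C), so the value is 3.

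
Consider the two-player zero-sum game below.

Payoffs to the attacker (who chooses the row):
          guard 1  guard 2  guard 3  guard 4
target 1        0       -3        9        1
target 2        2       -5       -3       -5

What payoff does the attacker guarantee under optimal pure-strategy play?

Row minima: -3, -5 → the attacker's maximin is -3.
Column maxima: 2, -3, 9, 1 → the defender's minimax is -3.
They coincide at (target 1, guard 2), so the value is -3.

-3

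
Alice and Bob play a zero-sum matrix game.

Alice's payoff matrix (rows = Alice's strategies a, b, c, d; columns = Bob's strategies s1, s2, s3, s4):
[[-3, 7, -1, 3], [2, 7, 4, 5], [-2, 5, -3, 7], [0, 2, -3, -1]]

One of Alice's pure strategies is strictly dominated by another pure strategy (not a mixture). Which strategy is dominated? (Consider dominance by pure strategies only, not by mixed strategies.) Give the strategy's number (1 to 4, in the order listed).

4

Compare d with b: 2 > 0, 7 > 2, 4 > -3, 5 > -1.
So b strictly dominates d for Alice; d is strictly dominated.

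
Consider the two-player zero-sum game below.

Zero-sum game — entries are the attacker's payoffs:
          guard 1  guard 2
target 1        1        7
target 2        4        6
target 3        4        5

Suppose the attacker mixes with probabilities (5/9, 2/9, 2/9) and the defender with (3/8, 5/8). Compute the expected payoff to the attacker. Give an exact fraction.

29/6

Against (3/8, 5/8), each row's expected payoff is target 1: 19/4; target 2: 21/4; target 3: 37/8.
Taking the (5/9, 2/9, 2/9)-weighted average: (5/9)·(19/4) + (2/9)·(21/4) + (2/9)·(37/8) = 29/6.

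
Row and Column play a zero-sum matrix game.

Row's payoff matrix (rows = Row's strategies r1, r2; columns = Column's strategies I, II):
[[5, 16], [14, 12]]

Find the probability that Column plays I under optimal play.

4/13

Row minima are 5 and 12, so Row's maximin is 12; column maxima are 14 and 16, so Column's minimax is 14. These differ, so the equilibrium is in mixed strategies.
Let Column play I with probability q. Row is indifferent when 5q + 16(1−q) = 14q + 12(1−q), giving q = 4/13.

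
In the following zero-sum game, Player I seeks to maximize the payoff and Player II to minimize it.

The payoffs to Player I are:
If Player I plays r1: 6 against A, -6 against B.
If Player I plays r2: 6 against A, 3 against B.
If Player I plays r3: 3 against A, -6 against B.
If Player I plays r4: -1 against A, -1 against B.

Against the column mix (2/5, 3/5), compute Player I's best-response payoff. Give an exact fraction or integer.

21/5

r1: (6)·(2/5) + (-6)·(3/5) = -6/5.
r2: (6)·(2/5) + (3)·(3/5) = 21/5.
r3: (3)·(2/5) + (-6)·(3/5) = -12/5.
r4: (-1)·(2/5) + (-1)·(3/5) = -1.
The best pure response is r2 with expected payoff 21/5.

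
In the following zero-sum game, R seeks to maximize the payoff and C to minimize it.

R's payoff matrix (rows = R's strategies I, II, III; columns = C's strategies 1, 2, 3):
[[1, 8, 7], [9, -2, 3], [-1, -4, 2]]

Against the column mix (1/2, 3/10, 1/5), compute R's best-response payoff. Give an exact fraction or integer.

I: (1)·(1/2) + (8)·(3/10) + (7)·(1/5) = 43/10.
II: (9)·(1/2) + (-2)·(3/10) + (3)·(1/5) = 9/2.
III: (-1)·(1/2) + (-4)·(3/10) + (2)·(1/5) = -13/10.
The best pure response is II with expected payoff 9/2.

9/2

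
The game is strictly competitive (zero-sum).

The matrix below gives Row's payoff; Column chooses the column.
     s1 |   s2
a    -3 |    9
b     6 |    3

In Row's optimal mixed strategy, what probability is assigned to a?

Row minima are -3 and 3, so Row's maximin is 3; column maxima are 6 and 9, so Column's minimax is 6. These differ, so the equilibrium is in mixed strategies.
Let Row play a with probability p. Column is indifferent when −3p + 6(1−p) = 9p + 3(1−p), giving p = 1/5.

1/5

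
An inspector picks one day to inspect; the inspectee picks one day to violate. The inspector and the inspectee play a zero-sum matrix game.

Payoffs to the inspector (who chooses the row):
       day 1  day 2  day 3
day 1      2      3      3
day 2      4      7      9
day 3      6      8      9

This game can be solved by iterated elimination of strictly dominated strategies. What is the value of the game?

Row day 1 is strictly dominated by row day 2 (4>2, 7>3, 9>3); eliminate day 1.
Column day 2 is strictly dominated by day 1 for the inspectee (4<7, 6<8); eliminate day 2.
Column day 3 is strictly dominated by day 1 for the inspectee (4<9, 6<9); eliminate day 3.
Row day 2 is strictly dominated by row day 3 (6>4); eliminate day 2.
Only (day 3, day 1) remains, with payoff 6.

6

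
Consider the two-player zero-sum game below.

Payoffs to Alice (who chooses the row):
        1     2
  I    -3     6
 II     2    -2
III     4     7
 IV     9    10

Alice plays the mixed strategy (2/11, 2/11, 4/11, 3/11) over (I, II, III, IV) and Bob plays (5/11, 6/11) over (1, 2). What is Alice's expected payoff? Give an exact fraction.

601/121

Against (5/11, 6/11), each row's expected payoff is I: 21/11; II: -2/11; III: 62/11; IV: 105/11.
Taking the (2/11, 2/11, 4/11, 3/11)-weighted average: (2/11)·(21/11) + (2/11)·(-2/11) + (4/11)·(62/11) + (3/11)·(105/11) = 601/121.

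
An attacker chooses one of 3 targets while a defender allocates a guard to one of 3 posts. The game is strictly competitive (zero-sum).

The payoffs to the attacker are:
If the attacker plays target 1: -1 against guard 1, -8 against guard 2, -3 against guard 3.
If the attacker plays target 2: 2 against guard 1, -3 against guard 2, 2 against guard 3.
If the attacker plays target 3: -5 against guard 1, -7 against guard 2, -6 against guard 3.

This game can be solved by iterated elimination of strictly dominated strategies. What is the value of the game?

Row target 3 is strictly dominated by row target 2 (2>-5, -3>-7, 2>-6); eliminate target 3.
Row target 1 is strictly dominated by row target 2 (2>-1, -3>-8, 2>-3); eliminate target 1.
Column guard 1 is strictly dominated by guard 2 for the defender (-3<2); eliminate guard 1.
Column guard 3 is strictly dominated by guard 2 for the defender (-3<2); eliminate guard 3.
Only (target 2, guard 2) remains, with payoff -3.

-3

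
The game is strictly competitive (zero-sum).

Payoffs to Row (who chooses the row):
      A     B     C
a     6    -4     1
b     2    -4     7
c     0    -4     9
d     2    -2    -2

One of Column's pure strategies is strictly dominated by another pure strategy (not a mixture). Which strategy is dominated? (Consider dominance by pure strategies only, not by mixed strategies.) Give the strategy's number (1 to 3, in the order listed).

1

Column prefers columns that give Row less. Compare A with B: -4 < 6, -4 < 2, -4 < 0, -2 < 2.
So B strictly dominates A for Column; A is strictly dominated.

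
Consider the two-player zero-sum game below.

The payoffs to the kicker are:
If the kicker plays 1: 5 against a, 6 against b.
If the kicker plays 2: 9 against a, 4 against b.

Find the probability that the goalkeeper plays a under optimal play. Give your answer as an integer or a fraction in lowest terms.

1/3

Row minima are 5 and 4, so the kicker's maximin is 5; column maxima are 9 and 6, so the goalkeeper's minimax is 6. These differ, so the equilibrium is in mixed strategies.
Let the goalkeeper play a with probability q. The kicker is indifferent when 5q + 6(1−q) = 9q + 4(1−q), giving q = 1/3.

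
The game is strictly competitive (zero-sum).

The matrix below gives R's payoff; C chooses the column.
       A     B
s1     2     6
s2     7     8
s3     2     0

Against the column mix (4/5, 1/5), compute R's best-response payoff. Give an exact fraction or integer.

36/5

s1: (2)·(4/5) + (6)·(1/5) = 14/5.
s2: (7)·(4/5) + (8)·(1/5) = 36/5.
s3: (2)·(4/5) + (0)·(1/5) = 8/5.
The best pure response is s2 with expected payoff 36/5.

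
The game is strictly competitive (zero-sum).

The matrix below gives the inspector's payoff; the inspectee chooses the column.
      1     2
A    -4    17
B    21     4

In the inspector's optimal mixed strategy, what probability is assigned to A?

17/38

Row minima are -4 and 4, so the inspector's maximin is 4; column maxima are 21 and 17, so the inspectee's minimax is 17. These differ, so the equilibrium is in mixed strategies.
Let the inspector play A with probability p. The inspectee is indifferent when −4p + 21(1−p) = 17p + 4(1−p), giving p = 17/38.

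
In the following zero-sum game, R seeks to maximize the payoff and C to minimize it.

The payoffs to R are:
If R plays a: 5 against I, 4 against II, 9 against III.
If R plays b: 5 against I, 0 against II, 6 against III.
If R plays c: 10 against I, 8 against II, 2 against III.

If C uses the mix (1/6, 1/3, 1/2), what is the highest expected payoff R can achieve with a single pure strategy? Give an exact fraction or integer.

a: (5)·(1/6) + (4)·(1/3) + (9)·(1/2) = 20/3.
b: (5)·(1/6) + (0)·(1/3) + (6)·(1/2) = 23/6.
c: (10)·(1/6) + (8)·(1/3) + (2)·(1/2) = 16/3.
The best pure response is a with expected payoff 20/3.

20/3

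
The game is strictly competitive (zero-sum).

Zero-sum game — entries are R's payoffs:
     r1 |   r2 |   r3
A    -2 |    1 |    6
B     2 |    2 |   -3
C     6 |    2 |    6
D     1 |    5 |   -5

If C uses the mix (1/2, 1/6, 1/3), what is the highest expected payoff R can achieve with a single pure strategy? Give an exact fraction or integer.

A: (-2)·(1/2) + (1)·(1/6) + (6)·(1/3) = 7/6.
B: (2)·(1/2) + (2)·(1/6) + (-3)·(1/3) = 1/3.
C: (6)·(1/2) + (2)·(1/6) + (6)·(1/3) = 16/3.
D: (1)·(1/2) + (5)·(1/6) + (-5)·(1/3) = -1/3.
The best pure response is C with expected payoff 16/3.

16/3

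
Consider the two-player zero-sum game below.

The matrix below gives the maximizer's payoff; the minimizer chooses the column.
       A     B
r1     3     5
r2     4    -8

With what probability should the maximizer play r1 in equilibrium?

6/7

Row minima are 3 and -8, so the maximizer's maximin is 3; column maxima are 4 and 5, so the minimizer's minimax is 4. These differ, so the equilibrium is in mixed strategies.
Let the maximizer play r1 with probability p. The minimizer is indifferent when 3p + 4(1−p) = 5p − 8(1−p), giving p = 6/7.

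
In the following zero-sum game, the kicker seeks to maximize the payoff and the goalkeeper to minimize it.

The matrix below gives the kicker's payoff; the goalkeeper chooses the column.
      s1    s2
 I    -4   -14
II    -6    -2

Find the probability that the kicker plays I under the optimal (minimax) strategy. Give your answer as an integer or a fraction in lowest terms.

2/7

Row minima are -14 and -6, so the kicker's maximin is -6; column maxima are -4 and -2, so the goalkeeper's minimax is -4. These differ, so the equilibrium is in mixed strategies.
Let the kicker play I with probability p. The goalkeeper is indifferent when −4p − 6(1−p) = −14p − 2(1−p), giving p = 2/7.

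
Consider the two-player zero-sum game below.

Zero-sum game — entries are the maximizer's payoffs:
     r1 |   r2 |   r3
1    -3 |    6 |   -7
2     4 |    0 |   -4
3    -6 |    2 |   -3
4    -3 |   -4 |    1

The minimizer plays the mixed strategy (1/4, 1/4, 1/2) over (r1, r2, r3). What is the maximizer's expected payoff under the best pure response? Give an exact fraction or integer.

-1

1: (-3)·(1/4) + (6)·(1/4) + (-7)·(1/2) = -11/4.
2: (4)·(1/4) + (0)·(1/4) + (-4)·(1/2) = -1.
3: (-6)·(1/4) + (2)·(1/4) + (-3)·(1/2) = -5/2.
4: (-3)·(1/4) + (-4)·(1/4) + (1)·(1/2) = -5/4.
The best pure response is 2 with expected payoff -1.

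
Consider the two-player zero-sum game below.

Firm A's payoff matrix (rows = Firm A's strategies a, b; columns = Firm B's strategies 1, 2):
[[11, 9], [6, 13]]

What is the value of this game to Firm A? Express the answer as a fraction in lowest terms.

89/9

Row minima are 9 and 6, so Firm A's maximin is 9; column maxima are 11 and 13, so Firm B's minimax is 11. These differ, so the equilibrium is in mixed strategies.
Let Firm A play a with probability p. Firm B is indifferent when 11p + 6(1−p) = 9p + 13(1−p), giving p = 7/9.
Let Firm B play 1 with probability q. Firm A is indifferent when 11q + 9(1−q) = 6q + 13(1−q), giving q = 4/9.
The value is 11·(4/9) + (9)·(5/9) = 89/9.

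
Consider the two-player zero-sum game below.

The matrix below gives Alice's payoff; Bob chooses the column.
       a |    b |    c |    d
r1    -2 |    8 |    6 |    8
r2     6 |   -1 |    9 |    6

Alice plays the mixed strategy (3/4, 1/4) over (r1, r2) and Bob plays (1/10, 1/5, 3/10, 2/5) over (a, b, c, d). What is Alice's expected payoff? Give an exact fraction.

247/40

Against (1/10, 1/5, 3/10, 2/5), each row's expected payoff is r1: 32/5; r2: 11/2.
Taking the (3/4, 1/4)-weighted average: (3/4)·(32/5) + (1/4)·(11/2) = 247/40.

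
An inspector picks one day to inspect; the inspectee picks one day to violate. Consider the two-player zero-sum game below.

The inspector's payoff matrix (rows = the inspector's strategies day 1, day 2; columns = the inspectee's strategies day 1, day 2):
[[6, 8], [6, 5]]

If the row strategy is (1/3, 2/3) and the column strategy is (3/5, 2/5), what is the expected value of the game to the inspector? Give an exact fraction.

6

Against (3/5, 2/5), each row's expected payoff is day 1: 34/5; day 2: 28/5.
Taking the (1/3, 2/3)-weighted average: (1/3)·(34/5) + (2/3)·(28/5) = 6.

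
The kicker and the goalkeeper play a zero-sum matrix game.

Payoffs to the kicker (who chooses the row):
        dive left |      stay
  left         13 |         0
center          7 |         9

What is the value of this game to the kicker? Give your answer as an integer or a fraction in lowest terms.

39/5

Row minima are 0 and 7, so the kicker's maximin is 7; column maxima are 13 and 9, so the goalkeeper's minimax is 9. These differ, so the equilibrium is in mixed strategies.
Let the kicker play left with probability p. The goalkeeper is indifferent when 13p + 7(1−p) = 9(1−p), giving p = 2/15.
Let the goalkeeper play dive left with probability q. The kicker is indifferent when 13q = 7q + 9(1−q), giving q = 3/5.
The value is 13·(3/5) + (0)·(2/5) = 39/5.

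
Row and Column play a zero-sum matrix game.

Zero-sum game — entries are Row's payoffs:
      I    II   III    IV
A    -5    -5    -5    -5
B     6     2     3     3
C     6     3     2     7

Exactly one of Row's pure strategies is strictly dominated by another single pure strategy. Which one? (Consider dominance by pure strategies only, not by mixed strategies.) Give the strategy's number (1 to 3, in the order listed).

1

Compare A with B: 6 > -5, 2 > -5, 3 > -5, 3 > -5.
So B strictly dominates A for Row; A is strictly dominated.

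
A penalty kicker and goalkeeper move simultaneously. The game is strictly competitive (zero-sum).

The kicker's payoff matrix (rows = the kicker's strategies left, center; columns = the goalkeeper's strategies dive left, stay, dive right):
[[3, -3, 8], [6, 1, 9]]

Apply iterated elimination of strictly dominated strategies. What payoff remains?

Column dive left is strictly dominated by stay for the goalkeeper (-3<3, 1<6); eliminate dive left.
Column dive right is strictly dominated by stay for the goalkeeper (-3<8, 1<9); eliminate dive right.
Row left is strictly dominated by row center (1>-3); eliminate left.
Only (center, stay) remains, with payoff 1.

1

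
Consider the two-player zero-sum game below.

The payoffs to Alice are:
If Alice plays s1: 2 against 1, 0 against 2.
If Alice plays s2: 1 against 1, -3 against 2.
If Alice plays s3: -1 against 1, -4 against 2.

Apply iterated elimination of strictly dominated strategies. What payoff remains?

0

Column 1 is strictly dominated by 2 for Bob (0<2, -3<1, -4<-1); eliminate 1.
Row s3 is strictly dominated by row s1 (0>-4); eliminate s3.
Row s2 is strictly dominated by row s1 (0>-3); eliminate s2.
Only (s1, 2) remains, with payoff 0.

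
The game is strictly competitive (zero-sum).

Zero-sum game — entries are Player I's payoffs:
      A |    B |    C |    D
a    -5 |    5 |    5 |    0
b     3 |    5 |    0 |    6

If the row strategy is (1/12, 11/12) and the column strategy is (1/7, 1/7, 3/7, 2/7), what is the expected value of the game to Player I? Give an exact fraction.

Against (1/7, 1/7, 3/7, 2/7), each row's expected payoff is a: 15/7; b: 20/7.
Taking the (1/12, 11/12)-weighted average: (1/12)·(15/7) + (11/12)·(20/7) = 235/84.

235/84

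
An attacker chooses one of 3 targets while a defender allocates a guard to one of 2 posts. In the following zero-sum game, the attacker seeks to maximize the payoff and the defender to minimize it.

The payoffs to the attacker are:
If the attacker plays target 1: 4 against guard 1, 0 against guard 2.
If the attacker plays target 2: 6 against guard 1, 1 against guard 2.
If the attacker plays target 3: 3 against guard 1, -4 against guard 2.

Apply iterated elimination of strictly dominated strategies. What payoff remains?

Row target 3 is strictly dominated by row target 1 (4>3, 0>-4); eliminate target 3.
Row target 1 is strictly dominated by row target 2 (6>4, 1>0); eliminate target 1.
Column guard 1 is strictly dominated by guard 2 for the defender (1<6); eliminate guard 1.
Only (target 2, guard 2) remains, with payoff 1.

1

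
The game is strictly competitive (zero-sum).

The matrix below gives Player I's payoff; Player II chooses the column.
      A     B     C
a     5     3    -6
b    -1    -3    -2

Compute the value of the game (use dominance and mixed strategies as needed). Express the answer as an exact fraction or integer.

-12/5

Column A is strictly dominated by B for Player II (it gives Player I more in every row).
The remaining 2×2 game on (a, b) × (B, C) has no saddle point. Let Player I play a with probability p; indifference gives 3p − 3(1−p) = −6p − 2(1−p), so p = 1/10.
Similarly Player II's optimal q on B is 2/5, and the value is 3·(2/5) + (-6)·(3/5) = -12/5.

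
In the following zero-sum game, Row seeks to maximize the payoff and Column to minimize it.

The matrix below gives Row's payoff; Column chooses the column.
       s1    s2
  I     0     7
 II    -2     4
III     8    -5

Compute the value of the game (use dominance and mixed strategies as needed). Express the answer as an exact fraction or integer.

Row II is strictly dominated by row I, so Row never plays it.
The remaining 2×2 game on (I, III) × (s1, s2) has no saddle point. Let Row play I with probability p; indifference gives 8(1−p) = 7p − 5(1−p), so p = 13/20.
Similarly Column's optimal q on s1 is 3/5, and the value is 0·(3/5) + (7)·(2/5) = 14/5.

14/5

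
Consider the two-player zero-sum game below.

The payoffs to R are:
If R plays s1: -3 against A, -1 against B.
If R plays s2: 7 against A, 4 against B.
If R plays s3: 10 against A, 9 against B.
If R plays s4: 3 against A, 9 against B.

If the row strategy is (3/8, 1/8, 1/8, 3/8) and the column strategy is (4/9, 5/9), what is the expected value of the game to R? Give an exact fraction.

Against (4/9, 5/9), each row's expected payoff is s1: -17/9; s2: 16/3; s3: 85/9; s4: 19/3.
Taking the (3/8, 1/8, 1/8, 3/8)-weighted average: (3/8)·(-17/9) + (1/8)·(16/3) + (1/8)·(85/9) + (3/8)·(19/3) = 253/72.

253/72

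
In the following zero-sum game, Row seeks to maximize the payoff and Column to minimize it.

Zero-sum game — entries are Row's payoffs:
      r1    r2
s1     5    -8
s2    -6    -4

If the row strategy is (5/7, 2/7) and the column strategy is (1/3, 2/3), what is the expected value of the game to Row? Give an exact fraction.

Against (1/3, 2/3), each row's expected payoff is s1: -11/3; s2: -14/3.
Taking the (5/7, 2/7)-weighted average: (5/7)·(-11/3) + (2/7)·(-14/3) = -83/21.

-83/21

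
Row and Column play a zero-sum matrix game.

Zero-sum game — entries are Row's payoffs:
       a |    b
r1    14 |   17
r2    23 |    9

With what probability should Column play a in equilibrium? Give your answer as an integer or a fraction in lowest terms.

Row minima are 14 and 9, so Row's maximin is 14; column maxima are 23 and 17, so Column's minimax is 17. These differ, so the equilibrium is in mixed strategies.
Let Column play a with probability q. Row is indifferent when 14q + 17(1−q) = 23q + 9(1−q), giving q = 8/17.

8/17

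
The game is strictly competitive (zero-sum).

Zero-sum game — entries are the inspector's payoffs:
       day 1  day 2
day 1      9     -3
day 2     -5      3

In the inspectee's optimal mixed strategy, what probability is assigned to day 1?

3/10

Row minima are -3 and -5, so the inspector's maximin is -3; column maxima are 9 and 3, so the inspectee's minimax is 3. These differ, so the equilibrium is in mixed strategies.
Let the inspectee play day 1 with probability q. The inspector is indifferent when 9q − 3(1−q) = −5q + 3(1−q), giving q = 3/10.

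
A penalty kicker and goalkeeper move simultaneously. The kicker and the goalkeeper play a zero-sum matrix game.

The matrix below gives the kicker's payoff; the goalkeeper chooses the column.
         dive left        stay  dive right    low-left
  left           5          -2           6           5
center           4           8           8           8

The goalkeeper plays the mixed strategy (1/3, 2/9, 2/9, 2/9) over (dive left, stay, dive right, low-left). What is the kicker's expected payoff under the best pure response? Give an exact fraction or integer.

left: (5)·(1/3) + (-2)·(2/9) + (6)·(2/9) + (5)·(2/9) = 11/3.
center: (4)·(1/3) + (8)·(2/9) + (8)·(2/9) + (8)·(2/9) = 20/3.
The best pure response is center with expected payoff 20/3.

20/3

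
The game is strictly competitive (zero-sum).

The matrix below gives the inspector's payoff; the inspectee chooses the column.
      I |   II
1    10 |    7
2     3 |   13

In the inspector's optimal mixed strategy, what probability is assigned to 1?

10/13

Row minima are 7 and 3, so the inspector's maximin is 7; column maxima are 10 and 13, so the inspectee's minimax is 10. These differ, so the equilibrium is in mixed strategies.
Let the inspector play 1 with probability p. The inspectee is indifferent when 10p + 3(1−p) = 7p + 13(1−p), giving p = 10/13.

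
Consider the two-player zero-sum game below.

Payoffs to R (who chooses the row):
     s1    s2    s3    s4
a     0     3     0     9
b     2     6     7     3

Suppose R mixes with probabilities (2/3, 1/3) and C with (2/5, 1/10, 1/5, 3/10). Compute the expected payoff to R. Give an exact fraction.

Against (2/5, 1/10, 1/5, 3/10), each row's expected payoff is a: 3; b: 37/10.
Taking the (2/3, 1/3)-weighted average: (2/3)·(3) + (1/3)·(37/10) = 97/30.

97/30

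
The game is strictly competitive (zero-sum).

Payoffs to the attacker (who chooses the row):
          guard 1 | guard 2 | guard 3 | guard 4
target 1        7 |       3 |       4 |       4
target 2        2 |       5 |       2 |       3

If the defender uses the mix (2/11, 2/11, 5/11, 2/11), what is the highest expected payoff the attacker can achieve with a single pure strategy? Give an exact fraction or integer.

48/11

target 1: (7)·(2/11) + (3)·(2/11) + (4)·(5/11) + (4)·(2/11) = 48/11.
target 2: (2)·(2/11) + (5)·(2/11) + (2)·(5/11) + (3)·(2/11) = 30/11.
The best pure response is target 1 with expected payoff 48/11.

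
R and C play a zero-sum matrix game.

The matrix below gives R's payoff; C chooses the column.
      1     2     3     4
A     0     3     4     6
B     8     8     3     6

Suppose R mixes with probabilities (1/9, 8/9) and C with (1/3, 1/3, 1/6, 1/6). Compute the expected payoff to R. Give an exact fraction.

Against (1/3, 1/3, 1/6, 1/6), each row's expected payoff is A: 8/3; B: 41/6.
Taking the (1/9, 8/9)-weighted average: (1/9)·(8/3) + (8/9)·(41/6) = 172/27.

172/27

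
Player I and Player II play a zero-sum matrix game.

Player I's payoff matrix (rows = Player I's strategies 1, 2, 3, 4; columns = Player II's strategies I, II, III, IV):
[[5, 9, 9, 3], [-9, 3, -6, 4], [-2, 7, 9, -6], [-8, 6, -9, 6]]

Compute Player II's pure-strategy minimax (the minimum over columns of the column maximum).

5

The worst case (largest entry) in each column is I: 5, II: 9, III: 9, IV: 6.
The best (smallest) of these is 5.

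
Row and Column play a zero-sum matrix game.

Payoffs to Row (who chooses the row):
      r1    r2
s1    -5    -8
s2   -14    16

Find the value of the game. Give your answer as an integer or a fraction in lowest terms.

Row minima are -8 and -14, so Row's maximin is -8; column maxima are -5 and 16, so Column's minimax is -5. These differ, so the equilibrium is in mixed strategies.
Let Row play s1 with probability p. Column is indifferent when −5p − 14(1−p) = −8p + 16(1−p), giving p = 10/11.
Let Column play r1 with probability q. Row is indifferent when −5q − 8(1−q) = −14q + 16(1−q), giving q = 8/11.
The value is -5·(8/11) + (-8)·(3/11) = -64/11.

-64/11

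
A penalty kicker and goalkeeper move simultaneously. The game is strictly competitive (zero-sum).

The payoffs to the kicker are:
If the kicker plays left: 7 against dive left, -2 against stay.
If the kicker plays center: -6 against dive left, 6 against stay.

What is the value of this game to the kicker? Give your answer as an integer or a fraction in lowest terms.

Row minima are -2 and -6, so the kicker's maximin is -2; column maxima are 7 and 6, so the goalkeeper's minimax is 6. These differ, so the equilibrium is in mixed strategies.
Let the kicker play left with probability p. The goalkeeper is indifferent when 7p − 6(1−p) = −2p + 6(1−p), giving p = 4/7.
Let the goalkeeper play dive left with probability q. The kicker is indifferent when 7q − 2(1−q) = −6q + 6(1−q), giving q = 8/21.
The value is 7·(8/21) + (-2)·(13/21) = 10/7.

10/7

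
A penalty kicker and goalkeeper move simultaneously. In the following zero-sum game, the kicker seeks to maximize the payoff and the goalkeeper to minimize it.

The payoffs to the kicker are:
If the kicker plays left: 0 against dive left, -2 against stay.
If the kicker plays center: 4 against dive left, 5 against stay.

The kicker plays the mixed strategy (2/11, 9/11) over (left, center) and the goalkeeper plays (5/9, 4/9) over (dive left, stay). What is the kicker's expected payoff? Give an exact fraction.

Against (5/9, 4/9), each row's expected payoff is left: -8/9; center: 40/9.
Taking the (2/11, 9/11)-weighted average: (2/11)·(-8/9) + (9/11)·(40/9) = 344/99.

344/99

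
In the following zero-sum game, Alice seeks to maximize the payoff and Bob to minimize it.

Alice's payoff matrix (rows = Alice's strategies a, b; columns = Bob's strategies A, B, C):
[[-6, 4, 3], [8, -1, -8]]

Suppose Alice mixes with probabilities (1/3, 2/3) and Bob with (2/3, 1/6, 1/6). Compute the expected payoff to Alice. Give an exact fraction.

29/18

Against (2/3, 1/6, 1/6), each row's expected payoff is a: -17/6; b: 23/6.
Taking the (1/3, 2/3)-weighted average: (1/3)·(-17/6) + (2/3)·(23/6) = 29/18.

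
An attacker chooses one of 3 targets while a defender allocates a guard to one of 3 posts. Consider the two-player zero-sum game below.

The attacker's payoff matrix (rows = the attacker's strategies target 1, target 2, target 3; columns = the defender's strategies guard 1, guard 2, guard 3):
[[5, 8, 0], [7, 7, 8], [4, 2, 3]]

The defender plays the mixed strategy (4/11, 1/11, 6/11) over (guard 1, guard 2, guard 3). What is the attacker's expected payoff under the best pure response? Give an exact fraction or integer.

83/11

target 1: (5)·(4/11) + (8)·(1/11) + (0)·(6/11) = 28/11.
target 2: (7)·(4/11) + (7)·(1/11) + (8)·(6/11) = 83/11.
target 3: (4)·(4/11) + (2)·(1/11) + (3)·(6/11) = 36/11.
The best pure response is target 2 with expected payoff 83/11.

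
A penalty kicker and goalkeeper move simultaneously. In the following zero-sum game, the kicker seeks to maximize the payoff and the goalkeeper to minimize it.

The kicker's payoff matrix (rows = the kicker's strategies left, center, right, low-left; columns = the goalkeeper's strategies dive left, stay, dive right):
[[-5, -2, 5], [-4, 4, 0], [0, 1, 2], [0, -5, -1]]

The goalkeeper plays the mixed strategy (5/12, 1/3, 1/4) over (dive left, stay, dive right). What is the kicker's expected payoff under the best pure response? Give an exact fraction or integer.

left: (-5)·(5/12) + (-2)·(1/3) + (5)·(1/4) = -3/2.
center: (-4)·(5/12) + (4)·(1/3) + (0)·(1/4) = -1/3.
right: (0)·(5/12) + (1)·(1/3) + (2)·(1/4) = 5/6.
low-left: (0)·(5/12) + (-5)·(1/3) + (-1)·(1/4) = -23/12.
The best pure response is right with expected payoff 5/6.

5/6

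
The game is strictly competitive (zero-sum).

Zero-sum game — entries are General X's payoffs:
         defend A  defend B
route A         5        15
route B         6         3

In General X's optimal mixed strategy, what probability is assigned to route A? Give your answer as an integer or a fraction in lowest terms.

3/13

Row minima are 5 and 3, so General X's maximin is 5; column maxima are 6 and 15, so General Y's minimax is 6. These differ, so the equilibrium is in mixed strategies.
Let General X play route A with probability p. General Y is indifferent when 5p + 6(1−p) = 15p + 3(1−p), giving p = 3/13.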